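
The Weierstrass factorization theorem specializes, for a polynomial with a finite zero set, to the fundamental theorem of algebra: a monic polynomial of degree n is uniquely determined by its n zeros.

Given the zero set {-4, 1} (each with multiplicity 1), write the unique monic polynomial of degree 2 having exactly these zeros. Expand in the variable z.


The polynomial is p(z) = ∏_{α ∈ S} (z − α), where S = {-4, 1}.
Expanding the product yields: p(z) = z^2 + 3·z -4.
The resulting polynomial has degree 2 and real coefficients as required.

p(z) = z^2 + 3·z -4.


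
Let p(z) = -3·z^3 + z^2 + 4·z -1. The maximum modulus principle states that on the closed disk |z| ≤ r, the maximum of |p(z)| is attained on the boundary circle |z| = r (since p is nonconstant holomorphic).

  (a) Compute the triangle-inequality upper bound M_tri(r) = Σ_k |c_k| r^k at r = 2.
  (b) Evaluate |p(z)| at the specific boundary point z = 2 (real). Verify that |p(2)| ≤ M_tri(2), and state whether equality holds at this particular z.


Coefficients: c_0 = -1, c_1 = 4, c_2 = 1, c_3 = -3. Radius r = 2.
Part (a). Triangle bound: M_tri(r) = Σ_k |c_k| r^k
  = |-1|·2^0 + |4|·2^1 + |1|·2^2 + |-3|·2^3
  = 1 + 8 + 4 + 24 = 37.
This bounds M(r) := max_{|z|=r} |p(z)| from above; equality holds iff all terms c_k z^k can be made to align in phase at a single z on |z|=r.
Part (b). At z = 2 (real, on the circle |z| = r):
  p(2) = (-1)·2^0 + (4)·2^1 + (1)·2^2 + (-3)·2^3 = -13.
  |p(2)| = 13.
Check: |p(2)| = 13 ≤ 37 = M_tri(2). ✓ Equality does not hold at z = 2 (the coefficients have mixed signs, so the terms do not all align in phase there).

M_tri(2) = 37; |p(2)| = 13; equality at z=2: no.


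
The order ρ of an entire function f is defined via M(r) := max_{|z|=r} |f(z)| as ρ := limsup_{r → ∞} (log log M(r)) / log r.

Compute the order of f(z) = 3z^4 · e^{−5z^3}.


M(r) = max_{|z|=r} |3|·|z|^4·|e^{−5z^3}| = 3·r^4 · e^{5r^3} (the factors attain their maxima compatibly on |z|=r). Then log M(r) = log 3 + 4·log r + 5r^3, dominated by the last term, so log log M(r) ~ 3·log r. The polynomial factor 3z^4 contributes only a log r term and does not affect the order. ρ = 3.
Therefore ρ = 3.

Order ρ = 3.


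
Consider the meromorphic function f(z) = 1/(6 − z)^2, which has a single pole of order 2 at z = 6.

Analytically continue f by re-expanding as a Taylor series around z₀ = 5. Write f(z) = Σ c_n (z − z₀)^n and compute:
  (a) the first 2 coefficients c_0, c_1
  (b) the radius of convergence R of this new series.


Let w = z − z₀, so z = z₀ + w.
Then 6 − z = 6 − (z₀ + w) = (6 − z₀) − w = 1 − w.
f(z) = 1/(1 − w)^2 = (1/(1)^2) · (1 − w/(1))^{−2}.
By the binomial series (1−u)^{−2} = Σ_{n≥0} C(n+1, 1) u^n for |u|<1, with u = w/(1):
  c_n = C(n+1, 1) / (1)^(n+2).
  c_0 = 1/(1)^2 = 1.
  c_1 = 2/(1)^3 = 2.
The series is valid for |w/d| < 1, i.e. |z − z₀| < |d|.
Radius of convergence: R = |6 − z₀| = |1| = 1 (distance from z₀ to the singularity z = 6).

c_0 = 1, c_1 = 2; R = 1.


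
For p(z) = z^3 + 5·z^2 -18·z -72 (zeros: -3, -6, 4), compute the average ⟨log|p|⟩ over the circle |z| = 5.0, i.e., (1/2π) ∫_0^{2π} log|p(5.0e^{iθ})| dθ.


Zeros: -6, -3, 4; r = 5.0.
Inside |z| < r: -3, 4. Outside (|z| ≥ r): -6.
p(0) = -72, so log|p(0)| = log(72) = 4.2767.
Apply Jensen: I(r) = log|p(0)| + Σ_k log(r/|z_k|), summed over zeros inside |z| < r.
  log(r/|z_k|) for z_k = -3: log(5.0/3) = 0.5108
  log(r/|z_k|) for z_k = 4: log(5.0/4) = 0.2231
  Outside zeros (-6) contribute nothing to the Jensen sum.
Sum over inside zeros: 0.7340.
I(r) = log|p(0)| + (inside sum) = 4.2767 + 0.7340 = 5.0106.
Note: since some zeros are outside |z| ≤ r, the simplified n·log(r) form does NOT apply — only the inside zeros contribute.

I(r) ≈ 5.0106.


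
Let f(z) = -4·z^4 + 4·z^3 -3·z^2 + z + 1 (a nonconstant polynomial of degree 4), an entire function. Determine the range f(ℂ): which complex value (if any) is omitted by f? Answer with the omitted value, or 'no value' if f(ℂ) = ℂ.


Little Picard bounds the complement of f(ℂ) to at most one point.
For every w ∈ ℂ, the equation p(z) − w = 0 is a nonconstant polynomial in z and hence has at least one root by the fundamental theorem of algebra. So p is surjective onto ℂ, omitting no value.

Omitted value: no value.


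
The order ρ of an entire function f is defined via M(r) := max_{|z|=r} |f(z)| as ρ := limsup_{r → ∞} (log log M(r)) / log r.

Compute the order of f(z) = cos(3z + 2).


cos(w) is a linear combination of e^{iw} and e^{−iw} (or e^w, e^{−w} in the hyperbolic case), so |cos(w)| ≤ e^{|w|}. With w = 3z + 2, |w| ≤ 3|z| + 2 = 3r + 2 on |z| = r, giving M(r) ≤ e^{3r + 2}, so ρ ≤ 1. On a suitable ray (z = it for sin/cos; z = t for sinh/cosh, t real → ∞), |cos(3z + 2)| grows like e^{3|t|}/2, so ρ ≥ 1. Hence ρ = 1.
Therefore ρ = 1.

Order ρ = 1.


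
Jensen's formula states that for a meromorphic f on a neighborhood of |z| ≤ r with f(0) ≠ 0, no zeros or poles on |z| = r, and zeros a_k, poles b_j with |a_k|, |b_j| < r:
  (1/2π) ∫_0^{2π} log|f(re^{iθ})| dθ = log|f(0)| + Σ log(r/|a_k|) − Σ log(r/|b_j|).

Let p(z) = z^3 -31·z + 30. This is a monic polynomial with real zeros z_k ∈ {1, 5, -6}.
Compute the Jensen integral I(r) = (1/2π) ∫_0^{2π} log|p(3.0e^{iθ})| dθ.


Zeros: -6, 1, 5; r = 3.0.
Inside |z| < r: 1. Outside (|z| ≥ r): -6, 5.
p(0) = 30, so log|p(0)| = log(30) = 3.4012.
Apply Jensen: I(r) = log|p(0)| + Σ_k log(r/|z_k|), summed over zeros inside |z| < r.
  log(r/|z_k|) for z_k = 1: log(3.0/1) = 1.0986
  Outside zeros (-6, 5) contribute nothing to the Jensen sum.
Sum over inside zeros: 1.0986.
I(r) = log|p(0)| + (inside sum) = 3.4012 + 1.0986 = 4.4998.
Note: since some zeros are outside |z| ≤ r, the simplified n·log(r) form does NOT apply — only the inside zeros contribute.

I(r) ≈ 4.4998.


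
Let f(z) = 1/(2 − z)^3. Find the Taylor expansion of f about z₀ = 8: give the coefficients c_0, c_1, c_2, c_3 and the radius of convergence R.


Let w = z − z₀, so z = z₀ + w.
Then 2 − z = 2 − (z₀ + w) = (2 − z₀) − w = -6 − w.
f(z) = 1/(-6 − w)^3 = (1/(-6)^3) · (1 − w/(-6))^{−3}.
By the binomial series (1−u)^{−3} = Σ_{n≥0} C(n+2, 2) u^n for |u|<1, with u = w/(-6):
  c_n = C(n+2, 2) / (-6)^(n+3).
  c_0 = 1/(-6)^3 = -1/216.
  c_1 = 3/(-6)^4 = 1/432.
  c_2 = 6/(-6)^5 = -1/1296.
  c_3 = 10/(-6)^6 = 5/23328.
The series is valid for |w/d| < 1, i.e. |z − z₀| < |d|.
Radius of convergence: R = |2 − z₀| = |-6| = 6 (distance from z₀ to the singularity z = 2).

c_0 = -1/216, c_1 = 1/432, c_2 = -1/1296, c_3 = 5/23328; R = 6.


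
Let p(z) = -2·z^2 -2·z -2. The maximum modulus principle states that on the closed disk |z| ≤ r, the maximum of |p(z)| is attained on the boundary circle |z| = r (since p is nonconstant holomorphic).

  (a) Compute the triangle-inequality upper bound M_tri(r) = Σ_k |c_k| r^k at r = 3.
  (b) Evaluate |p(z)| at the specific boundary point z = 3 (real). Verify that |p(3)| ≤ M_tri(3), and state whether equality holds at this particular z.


Coefficients: c_0 = -2, c_1 = -2, c_2 = -2. Radius r = 3.
Part (a). Triangle bound: M_tri(r) = Σ_k |c_k| r^k
  = |-2|·3^0 + |-2|·3^1 + |-2|·3^2
  = 2 + 6 + 18 = 26.
This bounds M(r) := max_{|z|=r} |p(z)| from above; equality holds iff all terms c_k z^k can be made to align in phase at a single z on |z|=r.
Part (b). At z = 3 (real, on the circle |z| = r):
  p(3) = (-2)·3^0 + (-2)·3^1 + (-2)·3^2 = -26.
  |p(3)| = 26.
Since all nonzero coefficients share the same sign, |p(3)| = 26 = M_tri(3); the triangle bound is attained at z = 3, so in fact M(r) = 26.

M_tri(3) = 26; |p(3)| = 26; equality at z=3: yes.


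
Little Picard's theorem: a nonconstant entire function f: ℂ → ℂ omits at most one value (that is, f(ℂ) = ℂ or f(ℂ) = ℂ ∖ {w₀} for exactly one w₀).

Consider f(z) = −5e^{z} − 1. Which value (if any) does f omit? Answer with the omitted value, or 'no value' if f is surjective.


Little Picard bounds the complement of f(ℂ) to at most one point.
e^{z} is never zero on ℂ, so -5·e^{z} takes every value in ℂ ∖ {0}. Adding -1 shifts the range to ℂ ∖ {-1}. Thus f omits exactly the value -1.

Omitted value: -1.


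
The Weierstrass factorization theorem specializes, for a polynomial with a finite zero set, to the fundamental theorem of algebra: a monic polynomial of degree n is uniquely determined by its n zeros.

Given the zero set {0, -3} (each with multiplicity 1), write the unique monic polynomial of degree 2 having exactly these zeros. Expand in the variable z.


The polynomial is p(z) = ∏_{α ∈ S} (z − α), where S = {0, -3}.
Expanding the product yields: p(z) = z^2 + 3·z.
The resulting polynomial has degree 2 and real coefficients as required.

p(z) = z^2 + 3·z.


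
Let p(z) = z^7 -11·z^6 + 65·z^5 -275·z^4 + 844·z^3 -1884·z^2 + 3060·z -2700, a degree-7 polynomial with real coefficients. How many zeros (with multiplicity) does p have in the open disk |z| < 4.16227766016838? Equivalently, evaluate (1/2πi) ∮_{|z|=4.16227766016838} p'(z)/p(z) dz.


The zeros of p are: (3 + 1i), (3 - 1i), (0 + 3i), (0 - 3i), (1 + 3i), (1 - 3i), 3.
Their magnitudes are: 3.162, 3.162, 3, 3, 3.162, 3.162, 3.
Zeros with |z| < R = 4.16227766016838: (3 + 1i), (3 - 1i), (0 + 3i), (0 - 3i), (1 + 3i), (1 - 3i), 3.
Count = 7.
By the argument principle, (1/2πi) ∮_{|z|=R} p'(z)/p(z) dz equals exactly this count.

Number of zeros inside |z| < 4.16227766016838: 7.


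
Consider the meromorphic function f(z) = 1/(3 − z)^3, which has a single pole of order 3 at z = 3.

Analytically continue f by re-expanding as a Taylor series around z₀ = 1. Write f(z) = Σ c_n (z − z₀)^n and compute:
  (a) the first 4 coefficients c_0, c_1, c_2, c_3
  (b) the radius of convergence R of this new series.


Let w = z − z₀, so z = z₀ + w.
Then 3 − z = 3 − (z₀ + w) = (3 − z₀) − w = 2 − w.
f(z) = 1/(2 − w)^3 = (1/(2)^3) · (1 − w/(2))^{−3}.
By the binomial series (1−u)^{−3} = Σ_{n≥0} C(n+2, 2) u^n for |u|<1, with u = w/(2):
  c_n = C(n+2, 2) / (2)^(n+3).
  c_0 = 1/(2)^3 = 1/8.
  c_1 = 3/(2)^4 = 3/16.
  c_2 = 6/(2)^5 = 3/16.
  c_3 = 10/(2)^6 = 5/32.
The series is valid for |w/d| < 1, i.e. |z − z₀| < |d|.
Radius of convergence: R = |3 − z₀| = |2| = 2 (distance from z₀ to the singularity z = 3).

c_0 = 1/8, c_1 = 3/16, c_2 = 3/16, c_3 = 5/32; R = 2.


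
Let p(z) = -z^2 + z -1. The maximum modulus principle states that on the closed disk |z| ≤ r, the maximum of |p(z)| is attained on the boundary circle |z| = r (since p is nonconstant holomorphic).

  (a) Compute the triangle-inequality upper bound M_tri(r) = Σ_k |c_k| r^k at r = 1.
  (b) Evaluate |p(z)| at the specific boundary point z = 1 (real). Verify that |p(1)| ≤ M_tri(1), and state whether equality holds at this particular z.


Coefficients: c_0 = -1, c_1 = 1, c_2 = -1. Radius r = 1.
Part (a). Triangle bound: M_tri(r) = Σ_k |c_k| r^k
  = |-1|·1^0 + |1|·1^1 + |-1|·1^2
  = 1 + 1 + 1 = 3.
This bounds M(r) := max_{|z|=r} |p(z)| from above; equality holds iff all terms c_k z^k can be made to align in phase at a single z on |z|=r.
Part (b). At z = 1 (real, on the circle |z| = r):
  p(1) = (-1)·1^0 + (1)·1^1 + (-1)·1^2 = -1.
  |p(1)| = 1.
Check: |p(1)| = 1 ≤ 3 = M_tri(1). ✓ Equality does not hold at z = 1 (the coefficients have mixed signs, so the terms do not all align in phase there).

M_tri(1) = 3; |p(1)| = 1; equality at z=1: no.


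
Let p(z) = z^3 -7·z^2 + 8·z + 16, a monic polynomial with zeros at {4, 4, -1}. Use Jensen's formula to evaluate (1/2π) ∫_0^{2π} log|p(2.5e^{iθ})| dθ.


Zeros: -1, 4, 4; r = 2.5.
Inside |z| < r: -1. Outside (|z| ≥ r): 4, 4.
p(0) = 16, so log|p(0)| = log(16) = 2.7726.
Apply Jensen: I(r) = log|p(0)| + Σ_k log(r/|z_k|), summed over zeros inside |z| < r.
  log(r/|z_k|) for z_k = -1: log(2.5/1) = 0.9163
  Outside zeros (4, 4) contribute nothing to the Jensen sum.
Sum over inside zeros: 0.9163.
I(r) = log|p(0)| + (inside sum) = 2.7726 + 0.9163 = 3.6889.
Note: since some zeros are outside |z| ≤ r, the simplified n·log(r) form does NOT apply — only the inside zeros contribute.

I(r) ≈ 3.6889.


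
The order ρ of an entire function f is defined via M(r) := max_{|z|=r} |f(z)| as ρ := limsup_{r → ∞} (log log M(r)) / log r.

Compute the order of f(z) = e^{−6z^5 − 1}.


|e^{−6z^5 − 1}| = e^{Re(-6·z^5) + -1} ≤ e^{6|z|^5 + -1} = e^{6r^5 + -1} on |z| = r, so ρ ≤ 5. Choosing z on |z|=r so that -6·z^5 is real positive (always possible by picking arg z appropriately) gives |f(z)| = e^{6r^5 + -1}, matching the bound. The additive constant -1 does not affect log log M(r) ~ 5·log r. Hence ρ = 5.
Therefore ρ = 5.

Order ρ = 5.


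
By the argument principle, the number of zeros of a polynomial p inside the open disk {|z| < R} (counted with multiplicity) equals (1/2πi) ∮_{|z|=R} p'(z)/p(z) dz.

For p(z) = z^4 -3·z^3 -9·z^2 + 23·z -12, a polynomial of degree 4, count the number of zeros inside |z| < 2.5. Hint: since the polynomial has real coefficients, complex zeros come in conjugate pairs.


The zeros of p are: 1, 1, 4, -3.
Their magnitudes are: 1, 1, 4, 3.
Zeros with |z| < R = 2.5: 1, 1.
Count = 2.
By the argument principle, (1/2πi) ∮_{|z|=R} p'(z)/p(z) dz equals exactly this count.

Number of zeros inside |z| < 2.5: 2.


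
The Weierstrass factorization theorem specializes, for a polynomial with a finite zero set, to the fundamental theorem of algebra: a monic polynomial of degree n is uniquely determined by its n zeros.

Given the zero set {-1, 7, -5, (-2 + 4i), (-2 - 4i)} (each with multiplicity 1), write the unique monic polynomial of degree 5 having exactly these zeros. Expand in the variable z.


The polynomial is p(z) = ∏_{α ∈ S} (z − α), where S = {-1, 7, -5, (-2 + 4i), (-2 - 4i)}.
Expanding the product yields: p(z) = z^5 + 3·z^4 -21·z^3 -203·z^2 -880·z -700.
Note conjugate pairs combine to real quadratics: (z − (-2+4i))(z − (-2−4i)) = z² + 4z + 20.
The resulting polynomial has degree 5 and real coefficients as required.

p(z) = z^5 + 3·z^4 -21·z^3 -203·z^2 -880·z -700.


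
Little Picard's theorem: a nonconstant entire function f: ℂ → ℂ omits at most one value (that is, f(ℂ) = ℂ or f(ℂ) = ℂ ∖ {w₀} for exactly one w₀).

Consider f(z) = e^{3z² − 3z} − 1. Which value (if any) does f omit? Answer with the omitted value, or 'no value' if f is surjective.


Little Picard bounds the complement of f(ℂ) to at most one point.
The exponent g(z) = 3z² − 3z is a nonconstant polynomial, hence surjective onto ℂ. So e^{g(z)} takes every value in {e^w : w ∈ ℂ} = ℂ ∖ {0}. Adding -1 shifts the range to ℂ ∖ {-1}. f omits exactly -1.

Omitted value: -1.


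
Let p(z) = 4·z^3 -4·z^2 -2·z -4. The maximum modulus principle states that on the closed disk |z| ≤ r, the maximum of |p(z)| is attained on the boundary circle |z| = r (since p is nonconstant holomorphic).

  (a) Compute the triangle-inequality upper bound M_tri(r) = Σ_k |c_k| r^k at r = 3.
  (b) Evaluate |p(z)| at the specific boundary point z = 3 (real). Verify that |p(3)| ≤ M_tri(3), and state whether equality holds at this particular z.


Coefficients: c_0 = -4, c_1 = -2, c_2 = -4, c_3 = 4. Radius r = 3.
Part (a). Triangle bound: M_tri(r) = Σ_k |c_k| r^k
  = |-4|·3^0 + |-2|·3^1 + |-4|·3^2 + |4|·3^3
  = 4 + 6 + 36 + 108 = 154.
This bounds M(r) := max_{|z|=r} |p(z)| from above; equality holds iff all terms c_k z^k can be made to align in phase at a single z on |z|=r.
Part (b). At z = 3 (real, on the circle |z| = r):
  p(3) = (-4)·3^0 + (-2)·3^1 + (-4)·3^2 + (4)·3^3 = 62.
  |p(3)| = 62.
Check: |p(3)| = 62 ≤ 154 = M_tri(3). ✓ Equality does not hold at z = 3 (the coefficients have mixed signs, so the terms do not all align in phase there).

M_tri(3) = 154; |p(3)| = 62; equality at z=3: no.


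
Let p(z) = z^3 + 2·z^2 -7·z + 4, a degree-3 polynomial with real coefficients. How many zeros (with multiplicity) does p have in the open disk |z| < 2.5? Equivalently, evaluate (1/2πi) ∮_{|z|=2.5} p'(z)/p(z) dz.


The zeros of p are: 1, -4, 1.
Their magnitudes are: 1, 4, 1.
Zeros with |z| < R = 2.5: 1, 1.
Count = 2.
By the argument principle, (1/2πi) ∮_{|z|=R} p'(z)/p(z) dz equals exactly this count.

Number of zeros inside |z| < 2.5: 2.


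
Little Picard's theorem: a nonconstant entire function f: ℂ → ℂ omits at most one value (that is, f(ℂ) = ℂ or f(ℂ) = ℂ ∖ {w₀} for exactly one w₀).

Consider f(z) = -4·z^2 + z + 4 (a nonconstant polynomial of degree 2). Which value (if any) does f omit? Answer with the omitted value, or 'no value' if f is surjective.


Little Picard bounds the complement of f(ℂ) to at most one point.
For every w ∈ ℂ, the equation p(z) − w = 0 is a nonconstant polynomial in z and hence has at least one root by the fundamental theorem of algebra. So p is surjective onto ℂ, omitting no value.

Omitted value: no value.


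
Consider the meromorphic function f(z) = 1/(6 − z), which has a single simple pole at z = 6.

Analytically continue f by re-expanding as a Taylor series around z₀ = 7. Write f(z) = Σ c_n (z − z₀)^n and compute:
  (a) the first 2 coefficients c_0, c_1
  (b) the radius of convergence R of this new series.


Let w = z − z₀, so z = z₀ + w.
Then 6 − z = 6 − (z₀ + w) = (6 − z₀) − w = -1 − w.
f(z) = 1/(-1 − w) = (1/(-1)) · 1/(1 − w/(-1)) = Σ_{n≥0} w^n / (-1)^(n+1).
So c_n = 1/(-1)^(n+1):
  c_0 = 1/(-1)^1 = -1.
  c_1 = 1/(-1)^2 = 1.
The series is valid for |w/d| < 1, i.e. |z − z₀| < |d|.
Radius of convergence: R = |6 − z₀| = |-1| = 1 (distance from z₀ to the singularity z = 6).

c_0 = -1, c_1 = 1; R = 1.


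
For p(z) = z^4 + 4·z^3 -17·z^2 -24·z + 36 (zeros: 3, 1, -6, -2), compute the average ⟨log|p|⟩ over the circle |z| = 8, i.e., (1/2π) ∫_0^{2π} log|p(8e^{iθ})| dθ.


Zeros: -6, -2, 1, 3; r = 8.
Inside |z| < r: -6, -2, 1, 3. Outside (|z| ≥ r): ∅.
p(0) = 36, so log|p(0)| = log(36) = 3.5835.
Apply Jensen: I(r) = log|p(0)| + Σ_k log(r/|z_k|), summed over zeros inside |z| < r.
  log(r/|z_k|) for z_k = 3: log(8/3) = 0.9808
  log(r/|z_k|) for z_k = 1: log(8/1) = 2.0794
  log(r/|z_k|) for z_k = -6: log(8/6) = 0.2877
  log(r/|z_k|) for z_k = -2: log(8/2) = 1.3863
Sum over inside zeros: 4.7342.
I(r) = log|p(0)| + (inside sum) = 3.5835 + 4.7342 = 8.3178.
Closed form (all zeros inside, monic): I(r) = n·log(r) = 4·log(8) = 8.3178. ✓

I(r) ≈ 8.3178.


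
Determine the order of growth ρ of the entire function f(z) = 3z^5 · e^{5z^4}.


M(r) = max_{|z|=r} |3|·|z|^5·|e^{5z^4}| = 3·r^5 · e^{5r^4} (the factors attain their maxima compatibly on |z|=r). Then log M(r) = log 3 + 5·log r + 5r^4, dominated by the last term, so log log M(r) ~ 4·log r. The polynomial factor 3z^5 contributes only a log r term and does not affect the order. ρ = 4.
Therefore ρ = 4.

Order ρ = 4.


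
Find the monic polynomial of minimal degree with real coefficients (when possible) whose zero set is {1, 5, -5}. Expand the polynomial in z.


The polynomial is p(z) = ∏_{α ∈ S} (z − α), where S = {1, 5, -5}.
Expanding the product yields: p(z) = z^3 -z^2 -25·z + 25.
The resulting polynomial has degree 3 and real coefficients as required.

p(z) = z^3 -z^2 -25·z + 25.


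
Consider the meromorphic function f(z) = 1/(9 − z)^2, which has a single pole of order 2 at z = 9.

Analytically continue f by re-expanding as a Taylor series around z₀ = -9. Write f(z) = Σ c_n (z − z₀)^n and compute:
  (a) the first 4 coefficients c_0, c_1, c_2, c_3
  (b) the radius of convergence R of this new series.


Let w = z − z₀, so z = z₀ + w.
Then 9 − z = 9 − (z₀ + w) = (9 − z₀) − w = 18 − w.
f(z) = 1/(18 − w)^2 = (1/(18)^2) · (1 − w/(18))^{−2}.
By the binomial series (1−u)^{−2} = Σ_{n≥0} C(n+1, 1) u^n for |u|<1, with u = w/(18):
  c_n = C(n+1, 1) / (18)^(n+2).
  c_0 = 1/(18)^2 = 1/324.
  c_1 = 2/(18)^3 = 1/2916.
  c_2 = 3/(18)^4 = 1/34992.
  c_3 = 4/(18)^5 = 1/472392.
The series is valid for |w/d| < 1, i.e. |z − z₀| < |d|.
Radius of convergence: R = |9 − z₀| = |18| = 18 (distance from z₀ to the singularity z = 9).

c_0 = 1/324, c_1 = 1/2916, c_2 = 1/34992, c_3 = 1/472392; R = 18.


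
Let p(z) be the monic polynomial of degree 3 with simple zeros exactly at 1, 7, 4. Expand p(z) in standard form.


The polynomial is p(z) = ∏_{α ∈ S} (z − α), where S = {1, 7, 4}.
Expanding the product yields: p(z) = z^3 -12·z^2 + 39·z -28.
The resulting polynomial has degree 3 and real coefficients as required.

p(z) = z^3 -12·z^2 + 39·z -28.


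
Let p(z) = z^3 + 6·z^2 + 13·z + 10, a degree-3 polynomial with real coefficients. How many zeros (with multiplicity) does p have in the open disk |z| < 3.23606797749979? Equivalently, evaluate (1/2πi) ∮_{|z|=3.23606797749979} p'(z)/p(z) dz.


The zeros of p are: (-2 + 1i), (-2 - 1i), -2.
Their magnitudes are: 2.236, 2.236, 2.
Zeros with |z| < R = 3.23606797749979: (-2 + 1i), (-2 - 1i), -2.
Count = 3.
By the argument principle, (1/2πi) ∮_{|z|=R} p'(z)/p(z) dz equals exactly this count.

Number of zeros inside |z| < 3.23606797749979: 3.


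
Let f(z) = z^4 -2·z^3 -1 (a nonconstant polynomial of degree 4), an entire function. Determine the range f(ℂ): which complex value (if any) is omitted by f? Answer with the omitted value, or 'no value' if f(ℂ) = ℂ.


Little Picard bounds the complement of f(ℂ) to at most one point.
For every w ∈ ℂ, the equation p(z) − w = 0 is a nonconstant polynomial in z and hence has at least one root by the fundamental theorem of algebra. So p is surjective onto ℂ, omitting no value.

Omitted value: no value.


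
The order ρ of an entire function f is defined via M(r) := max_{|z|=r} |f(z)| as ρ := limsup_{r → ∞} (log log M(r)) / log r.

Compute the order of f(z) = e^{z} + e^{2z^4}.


Each summand is entire of order 1 and 4 respectively (as in the single-exponential case). The order of a sum is at most the max of the orders, so ρ ≤ 4. For the lower bound: on |z|=r choose arg z so that 2z^4 is real positive; then |e^{2z^4}| = e^{2r^4} while |e^{1z}| ≤ e^{1r^1} = o(e^{2r^4}). So |f| ≥ e^{2r^4}(1 − o(1)) and ρ ≥ 4. Hence ρ = max(1, 4) = 4.
Therefore ρ = 4.

Order ρ = 4.


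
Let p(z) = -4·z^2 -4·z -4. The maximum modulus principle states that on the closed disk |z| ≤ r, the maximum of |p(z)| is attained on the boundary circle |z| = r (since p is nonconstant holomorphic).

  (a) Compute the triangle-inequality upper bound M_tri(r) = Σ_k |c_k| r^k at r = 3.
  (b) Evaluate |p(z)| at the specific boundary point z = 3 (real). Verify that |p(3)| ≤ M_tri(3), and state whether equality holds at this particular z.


Coefficients: c_0 = -4, c_1 = -4, c_2 = -4. Radius r = 3.
Part (a). Triangle bound: M_tri(r) = Σ_k |c_k| r^k
  = |-4|·3^0 + |-4|·3^1 + |-4|·3^2
  = 4 + 12 + 36 = 52.
This bounds M(r) := max_{|z|=r} |p(z)| from above; equality holds iff all terms c_k z^k can be made to align in phase at a single z on |z|=r.
Part (b). At z = 3 (real, on the circle |z| = r):
  p(3) = (-4)·3^0 + (-4)·3^1 + (-4)·3^2 = -52.
  |p(3)| = 52.
Since all nonzero coefficients share the same sign, |p(3)| = 52 = M_tri(3); the triangle bound is attained at z = 3, so in fact M(r) = 52.

M_tri(3) = 52; |p(3)| = 52; equality at z=3: yes.


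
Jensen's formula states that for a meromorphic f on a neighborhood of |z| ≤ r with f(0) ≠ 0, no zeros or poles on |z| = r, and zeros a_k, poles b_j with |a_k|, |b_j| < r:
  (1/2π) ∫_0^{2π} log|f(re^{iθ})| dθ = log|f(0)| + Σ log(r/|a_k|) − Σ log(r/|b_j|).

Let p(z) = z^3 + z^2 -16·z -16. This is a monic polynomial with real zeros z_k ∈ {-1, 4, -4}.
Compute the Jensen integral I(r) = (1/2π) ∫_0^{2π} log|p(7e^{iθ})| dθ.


Zeros: -4, -1, 4; r = 7.
Inside |z| < r: -4, -1, 4. Outside (|z| ≥ r): ∅.
p(0) = -16, so log|p(0)| = log(16) = 2.7726.
Apply Jensen: I(r) = log|p(0)| + Σ_k log(r/|z_k|), summed over zeros inside |z| < r.
  log(r/|z_k|) for z_k = -1: log(7/1) = 1.9459
  log(r/|z_k|) for z_k = 4: log(7/4) = 0.5596
  log(r/|z_k|) for z_k = -4: log(7/4) = 0.5596
Sum over inside zeros: 3.0651.
I(r) = log|p(0)| + (inside sum) = 2.7726 + 3.0651 = 5.8377.
Closed form (all zeros inside, monic): I(r) = n·log(r) = 3·log(7) = 5.8377. ✓

I(r) ≈ 5.8377.


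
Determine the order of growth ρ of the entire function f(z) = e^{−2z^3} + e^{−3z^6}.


Each summand is entire of order 3 and 6 respectively (as in the single-exponential case). The order of a sum is at most the max of the orders, so ρ ≤ 6. For the lower bound: on |z|=r choose arg z so that -3z^6 is real positive; then |e^{-3z^6}| = e^{3r^6} while |e^{-2z^3}| ≤ e^{2r^3} = o(e^{3r^6}). So |f| ≥ e^{3r^6}(1 − o(1)) and ρ ≥ 6. Hence ρ = max(3, 6) = 6.
Therefore ρ = 6.

Order ρ = 6.


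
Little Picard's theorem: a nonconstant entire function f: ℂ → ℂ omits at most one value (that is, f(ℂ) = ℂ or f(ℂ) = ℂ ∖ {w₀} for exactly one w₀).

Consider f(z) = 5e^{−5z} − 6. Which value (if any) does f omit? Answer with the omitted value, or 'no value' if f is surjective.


Little Picard bounds the complement of f(ℂ) to at most one point.
e^{−5z} is never zero on ℂ, so 5·e^{−5z} takes every value in ℂ ∖ {0}. Adding -6 shifts the range to ℂ ∖ {-6}. Thus f omits exactly the value -6.

Omitted value: -6.


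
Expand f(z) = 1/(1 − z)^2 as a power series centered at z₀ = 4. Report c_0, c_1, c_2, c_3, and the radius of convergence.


Let w = z − z₀, so z = z₀ + w.
Then 1 − z = 1 − (z₀ + w) = (1 − z₀) − w = -3 − w.
f(z) = 1/(-3 − w)^2 = (1/(-3)^2) · (1 − w/(-3))^{−2}.
By the binomial series (1−u)^{−2} = Σ_{n≥0} C(n+1, 1) u^n for |u|<1, with u = w/(-3):
  c_n = C(n+1, 1) / (-3)^(n+2).
  c_0 = 1/(-3)^2 = 1/9.
  c_1 = 2/(-3)^3 = -2/27.
  c_2 = 3/(-3)^4 = 1/27.
  c_3 = 4/(-3)^5 = -4/243.
The series is valid for |w/d| < 1, i.e. |z − z₀| < |d|.
Radius of convergence: R = |1 − z₀| = |-3| = 3 (distance from z₀ to the singularity z = 1).

c_0 = 1/9, c_1 = -2/27, c_2 = 1/27, c_3 = -4/243; R = 3.


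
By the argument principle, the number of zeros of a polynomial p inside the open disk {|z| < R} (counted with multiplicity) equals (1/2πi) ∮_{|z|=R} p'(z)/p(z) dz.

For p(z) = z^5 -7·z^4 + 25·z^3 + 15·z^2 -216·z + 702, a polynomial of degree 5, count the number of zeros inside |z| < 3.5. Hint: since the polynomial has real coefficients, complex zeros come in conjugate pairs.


The zeros of p are: (3 + 3i), (3 - 3i), (2 + 3i), (2 - 3i), -3.
Their magnitudes are: 4.243, 4.243, 3.606, 3.606, 3.
Zeros with |z| < R = 3.5: -3.
Count = 1.
By the argument principle, (1/2πi) ∮_{|z|=R} p'(z)/p(z) dz equals exactly this count.

Number of zeros inside |z| < 3.5: 1.


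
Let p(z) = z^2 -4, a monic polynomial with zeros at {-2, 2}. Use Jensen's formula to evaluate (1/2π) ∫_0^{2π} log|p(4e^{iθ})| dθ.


Zeros: -2, 2; r = 4.
Inside |z| < r: -2, 2. Outside (|z| ≥ r): ∅.
p(0) = -4, so log|p(0)| = log(4) = 1.3863.
Apply Jensen: I(r) = log|p(0)| + Σ_k log(r/|z_k|), summed over zeros inside |z| < r.
  log(r/|z_k|) for z_k = -2: log(4/2) = 0.6931
  log(r/|z_k|) for z_k = 2: log(4/2) = 0.6931
Sum over inside zeros: 1.3863.
I(r) = log|p(0)| + (inside sum) = 1.3863 + 1.3863 = 2.7726.
Closed form (all zeros inside, monic): I(r) = n·log(r) = 2·log(4) = 2.7726. ✓

I(r) ≈ 2.7726.


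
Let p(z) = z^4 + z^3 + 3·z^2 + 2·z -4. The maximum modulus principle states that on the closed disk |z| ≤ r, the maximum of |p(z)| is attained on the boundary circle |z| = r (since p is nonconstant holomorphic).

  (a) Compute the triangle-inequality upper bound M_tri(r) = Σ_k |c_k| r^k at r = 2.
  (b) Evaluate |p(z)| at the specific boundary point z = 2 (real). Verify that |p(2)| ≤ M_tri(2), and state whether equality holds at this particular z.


Coefficients: c_0 = -4, c_1 = 2, c_2 = 3, c_3 = 1, c_4 = 1. Radius r = 2.
Part (a). Triangle bound: M_tri(r) = Σ_k |c_k| r^k
  = |-4|·2^0 + |2|·2^1 + |3|·2^2 + |1|·2^3 + |1|·2^4
  = 4 + 4 + 12 + 8 + 16 = 44.
This bounds M(r) := max_{|z|=r} |p(z)| from above; equality holds iff all terms c_k z^k can be made to align in phase at a single z on |z|=r.
Part (b). At z = 2 (real, on the circle |z| = r):
  p(2) = (-4)·2^0 + (2)·2^1 + (3)·2^2 + (1)·2^3 + (1)·2^4 = 36.
  |p(2)| = 36.
Check: |p(2)| = 36 ≤ 44 = M_tri(2). ✓ Equality does not hold at z = 2 (the coefficients have mixed signs, so the terms do not all align in phase there).

M_tri(2) = 44; |p(2)| = 36; equality at z=2: no.


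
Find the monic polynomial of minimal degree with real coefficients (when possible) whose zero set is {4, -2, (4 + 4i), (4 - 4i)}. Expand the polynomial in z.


The polynomial is p(z) = ∏_{α ∈ S} (z − α), where S = {4, -2, (4 + 4i), (4 - 4i)}.
Expanding the product yields: p(z) = z^4 -10·z^3 + 40·z^2 -256.
Note conjugate pairs combine to real quadratics: (z − (4+4i))(z − (4−4i)) = z² − 8z + 32.
The resulting polynomial has degree 4 and real coefficients as required.

p(z) = z^4 -10·z^3 + 40·z^2 -256.


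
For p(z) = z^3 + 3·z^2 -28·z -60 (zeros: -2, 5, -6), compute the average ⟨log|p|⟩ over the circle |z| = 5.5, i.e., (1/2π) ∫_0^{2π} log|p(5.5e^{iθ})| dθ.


Zeros: -6, -2, 5; r = 5.5.
Inside |z| < r: -2, 5. Outside (|z| ≥ r): -6.
p(0) = -60, so log|p(0)| = log(60) = 4.0943.
Apply Jensen: I(r) = log|p(0)| + Σ_k log(r/|z_k|), summed over zeros inside |z| < r.
  log(r/|z_k|) for z_k = -2: log(5.5/2) = 1.0116
  log(r/|z_k|) for z_k = 5: log(5.5/5) = 0.0953
  Outside zeros (-6) contribute nothing to the Jensen sum.
Sum over inside zeros: 1.1069.
I(r) = log|p(0)| + (inside sum) = 4.0943 + 1.1069 = 5.2013.
Note: since some zeros are outside |z| ≤ r, the simplified n·log(r) form does NOT apply — only the inside zeros contribute.

I(r) ≈ 5.2013.


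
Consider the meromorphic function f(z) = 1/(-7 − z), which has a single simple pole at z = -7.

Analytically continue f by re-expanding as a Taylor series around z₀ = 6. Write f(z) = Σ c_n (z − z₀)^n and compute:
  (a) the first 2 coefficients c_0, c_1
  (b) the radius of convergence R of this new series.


Let w = z − z₀, so z = z₀ + w.
Then -7 − z = -7 − (z₀ + w) = (-7 − z₀) − w = -13 − w.
f(z) = 1/(-13 − w) = (1/(-13)) · 1/(1 − w/(-13)) = Σ_{n≥0} w^n / (-13)^(n+1).
So c_n = 1/(-13)^(n+1):
  c_0 = 1/(-13)^1 = -1/13.
  c_1 = 1/(-13)^2 = 1/169.
The series is valid for |w/d| < 1, i.e. |z − z₀| < |d|.
Radius of convergence: R = |-7 − z₀| = |-13| = 13 (distance from z₀ to the singularity z = -7).

c_0 = -1/13, c_1 = 1/169; R = 13.


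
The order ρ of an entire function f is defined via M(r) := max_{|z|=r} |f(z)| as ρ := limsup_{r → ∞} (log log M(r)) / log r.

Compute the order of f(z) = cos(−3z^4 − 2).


Write cos(w) = (e^{iw} ± e^{−iw})/(2 or 2i), so |cos(w)| ≤ e^{|w|}. With w = −3z^4 − 2, |w| ≤ 3r^4 + 2 on |z|=r, giving M(r) ≤ e^{3r^4 + 2} and ρ ≤ 4. For the lower bound, choose z on |z|=r with -3z^4 purely imaginary of modulus 3r^4; then |cos(−3z^4 − 2)| grows like e^{3r^4}/2, so ρ ≥ 4. Hence ρ = 4.
Therefore ρ = 4.

Order ρ = 4.


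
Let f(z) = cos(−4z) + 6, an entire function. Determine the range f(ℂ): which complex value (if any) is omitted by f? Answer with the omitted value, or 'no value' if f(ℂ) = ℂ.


Little Picard bounds the complement of f(ℂ) to at most one point.
cos is entire and surjective onto ℂ: for every w ∈ ℂ, cos(ζ) = w has a solution ζ ∈ ℂ (e.g., via the complex inverse arccos). With ζ = −4z this gives z = ζ/(-4). Then 1·cos(−4z) takes every value in 1·ℂ = ℂ, and adding 6 is a bijection of ℂ. So f is surjective and omits no value. (Note: only on the real line is cos bounded by [−1, 1].)

Omitted value: no value.


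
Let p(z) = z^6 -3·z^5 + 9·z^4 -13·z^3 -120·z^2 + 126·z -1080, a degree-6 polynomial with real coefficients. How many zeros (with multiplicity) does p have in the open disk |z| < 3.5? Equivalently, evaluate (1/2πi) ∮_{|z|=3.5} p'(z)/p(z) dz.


The zeros of p are: (1 + 3i), (1 - 3i), 4, (0 + 3i), (0 - 3i), -3.
Their magnitudes are: 3.162, 3.162, 4, 3, 3, 3.
Zeros with |z| < R = 3.5: (1 + 3i), (1 - 3i), (0 + 3i), (0 - 3i), -3.
Count = 5.
By the argument principle, (1/2πi) ∮_{|z|=R} p'(z)/p(z) dz equals exactly this count.

Number of zeros inside |z| < 3.5: 5.


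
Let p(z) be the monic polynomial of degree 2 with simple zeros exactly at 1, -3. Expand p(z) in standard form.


The polynomial is p(z) = ∏_{α ∈ S} (z − α), where S = {1, -3}.
Expanding the product yields: p(z) = z^2 + 2·z -3.
The resulting polynomial has degree 2 and real coefficients as required.

p(z) = z^2 + 2·z -3.


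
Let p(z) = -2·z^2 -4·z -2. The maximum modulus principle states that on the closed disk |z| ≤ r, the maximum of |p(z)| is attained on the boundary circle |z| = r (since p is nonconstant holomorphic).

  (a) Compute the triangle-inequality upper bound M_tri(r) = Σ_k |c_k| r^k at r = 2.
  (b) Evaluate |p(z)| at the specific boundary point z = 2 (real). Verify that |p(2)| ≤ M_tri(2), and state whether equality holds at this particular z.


Coefficients: c_0 = -2, c_1 = -4, c_2 = -2. Radius r = 2.
Part (a). Triangle bound: M_tri(r) = Σ_k |c_k| r^k
  = |-2|·2^0 + |-4|·2^1 + |-2|·2^2
  = 2 + 8 + 8 = 18.
This bounds M(r) := max_{|z|=r} |p(z)| from above; equality holds iff all terms c_k z^k can be made to align in phase at a single z on |z|=r.
Part (b). At z = 2 (real, on the circle |z| = r):
  p(2) = (-2)·2^0 + (-4)·2^1 + (-2)·2^2 = -18.
  |p(2)| = 18.
Since all nonzero coefficients share the same sign, |p(2)| = 18 = M_tri(2); the triangle bound is attained at z = 2, so in fact M(r) = 18.

M_tri(2) = 18; |p(2)| = 18; equality at z=2: yes.


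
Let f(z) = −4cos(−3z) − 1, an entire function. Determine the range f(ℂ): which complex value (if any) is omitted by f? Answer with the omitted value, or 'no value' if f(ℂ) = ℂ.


Little Picard bounds the complement of f(ℂ) to at most one point.
cos is entire and surjective onto ℂ: for every w ∈ ℂ, cos(ζ) = w has a solution ζ ∈ ℂ (e.g., via the complex inverse arccos). With ζ = −3z this gives z = ζ/(-3). Then -4·cos(−3z) takes every value in -4·ℂ = ℂ, and adding -1 is a bijection of ℂ. So f is surjective and omits no value. (Note: only on the real line is cos bounded by [−1, 1].)

Omitted value: no value.


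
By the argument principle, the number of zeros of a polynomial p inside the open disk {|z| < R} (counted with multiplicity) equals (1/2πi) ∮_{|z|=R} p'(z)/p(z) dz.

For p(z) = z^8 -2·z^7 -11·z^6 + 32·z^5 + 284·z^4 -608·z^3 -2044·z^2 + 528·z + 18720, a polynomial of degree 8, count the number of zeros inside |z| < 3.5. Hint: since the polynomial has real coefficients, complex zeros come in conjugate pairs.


The zeros of p are: (-3 + 2i), (-3 - 2i), (3 + 3i), (3 - 3i), (3 + 1i), (3 - 1i), (-2 + 2i), (-2 - 2i).
Their magnitudes are: 3.606, 3.606, 4.243, 4.243, 3.162, 3.162, 2.828, 2.828.
Zeros with |z| < R = 3.5: (3 + 1i), (3 - 1i), (-2 + 2i), (-2 - 2i).
Count = 4.
By the argument principle, (1/2πi) ∮_{|z|=R} p'(z)/p(z) dz equals exactly this count.

Number of zeros inside |z| < 3.5: 4.


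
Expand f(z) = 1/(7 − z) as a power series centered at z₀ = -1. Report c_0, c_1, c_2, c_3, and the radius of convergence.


Let w = z − z₀, so z = z₀ + w.
Then 7 − z = 7 − (z₀ + w) = (7 − z₀) − w = 8 − w.
f(z) = 1/(8 − w) = (1/(8)) · 1/(1 − w/(8)) = Σ_{n≥0} w^n / (8)^(n+1).
So c_n = 1/(8)^(n+1):
  c_0 = 1/(8)^1 = 1/8.
  c_1 = 1/(8)^2 = 1/64.
  c_2 = 1/(8)^3 = 1/512.
  c_3 = 1/(8)^4 = 1/4096.
The series is valid for |w/d| < 1, i.e. |z − z₀| < |d|.
Radius of convergence: R = |7 − z₀| = |8| = 8 (distance from z₀ to the singularity z = 7).

c_0 = 1/8, c_1 = 1/64, c_2 = 1/512, c_3 = 1/4096; R = 8.


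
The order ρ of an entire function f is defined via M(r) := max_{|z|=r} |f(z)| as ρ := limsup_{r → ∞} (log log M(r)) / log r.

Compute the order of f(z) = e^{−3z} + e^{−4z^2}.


Each summand is entire of order 1 and 2 respectively (as in the single-exponential case). The order of a sum is at most the max of the orders, so ρ ≤ 2. For the lower bound: on |z|=r choose arg z so that -4z^2 is real positive; then |e^{-4z^2}| = e^{4r^2} while |e^{-3z}| ≤ e^{3r^1} = o(e^{4r^2}). So |f| ≥ e^{4r^2}(1 − o(1)) and ρ ≥ 2. Hence ρ = max(1, 2) = 2.
Therefore ρ = 2.

Order ρ = 2.


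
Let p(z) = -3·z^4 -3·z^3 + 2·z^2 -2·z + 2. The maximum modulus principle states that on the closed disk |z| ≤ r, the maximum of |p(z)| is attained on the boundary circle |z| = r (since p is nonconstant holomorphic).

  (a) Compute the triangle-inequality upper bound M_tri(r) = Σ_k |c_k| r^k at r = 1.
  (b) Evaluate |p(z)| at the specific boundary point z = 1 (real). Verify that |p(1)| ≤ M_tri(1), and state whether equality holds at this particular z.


Coefficients: c_0 = 2, c_1 = -2, c_2 = 2, c_3 = -3, c_4 = -3. Radius r = 1.
Part (a). Triangle bound: M_tri(r) = Σ_k |c_k| r^k
  = |2|·1^0 + |-2|·1^1 + |2|·1^2 + |-3|·1^3 + |-3|·1^4
  = 2 + 2 + 2 + 3 + 3 = 12.
This bounds M(r) := max_{|z|=r} |p(z)| from above; equality holds iff all terms c_k z^k can be made to align in phase at a single z on |z|=r.
Part (b). At z = 1 (real, on the circle |z| = r):
  p(1) = (2)·1^0 + (-2)·1^1 + (2)·1^2 + (-3)·1^3 + (-3)·1^4 = -4.
  |p(1)| = 4.
Check: |p(1)| = 4 ≤ 12 = M_tri(1). ✓ Equality does not hold at z = 1 (the coefficients have mixed signs, so the terms do not all align in phase there).

M_tri(1) = 12; |p(1)| = 4; equality at z=1: no.


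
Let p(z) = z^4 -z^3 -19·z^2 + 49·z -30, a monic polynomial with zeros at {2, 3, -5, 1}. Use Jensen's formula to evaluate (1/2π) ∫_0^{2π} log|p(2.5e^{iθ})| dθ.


Zeros: -5, 1, 2, 3; r = 2.5.
Inside |z| < r: 1, 2. Outside (|z| ≥ r): -5, 3.
p(0) = -30, so log|p(0)| = log(30) = 3.4012.
Apply Jensen: I(r) = log|p(0)| + Σ_k log(r/|z_k|), summed over zeros inside |z| < r.
  log(r/|z_k|) for z_k = 2: log(2.5/2) = 0.2231
  log(r/|z_k|) for z_k = 1: log(2.5/1) = 0.9163
  Outside zeros (-5, 3) contribute nothing to the Jensen sum.
Sum over inside zeros: 1.1394.
I(r) = log|p(0)| + (inside sum) = 3.4012 + 1.1394 = 4.5406.
Note: since some zeros are outside |z| ≤ r, the simplified n·log(r) form does NOT apply — only the inside zeros contribute.

I(r) ≈ 4.5406.


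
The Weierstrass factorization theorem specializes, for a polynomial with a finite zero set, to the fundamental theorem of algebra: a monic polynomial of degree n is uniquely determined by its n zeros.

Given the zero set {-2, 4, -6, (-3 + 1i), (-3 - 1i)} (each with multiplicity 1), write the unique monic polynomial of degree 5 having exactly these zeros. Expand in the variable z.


The polynomial is p(z) = ∏_{α ∈ S} (z − α), where S = {-2, 4, -6, (-3 + 1i), (-3 - 1i)}.
Expanding the product yields: p(z) = z^5 + 10·z^4 + 14·z^3 -128·z^2 -488·z -480.
Note conjugate pairs combine to real quadratics: (z − (-3+1i))(z − (-3−1i)) = z² + 6z + 10.
The resulting polynomial has degree 5 and real coefficients as required.

p(z) = z^5 + 10·z^4 + 14·z^3 -128·z^2 -488·z -480.


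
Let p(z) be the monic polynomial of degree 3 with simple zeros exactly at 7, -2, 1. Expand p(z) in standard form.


The polynomial is p(z) = ∏_{α ∈ S} (z − α), where S = {7, -2, 1}.
Expanding the product yields: p(z) = z^3 -6·z^2 -9·z + 14.
The resulting polynomial has degree 3 and real coefficients as required.

p(z) = z^3 -6·z^2 -9·z + 14.


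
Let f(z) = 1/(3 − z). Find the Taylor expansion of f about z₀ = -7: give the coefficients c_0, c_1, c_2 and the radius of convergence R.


Let w = z − z₀, so z = z₀ + w.
Then 3 − z = 3 − (z₀ + w) = (3 − z₀) − w = 10 − w.
f(z) = 1/(10 − w) = (1/(10)) · 1/(1 − w/(10)) = Σ_{n≥0} w^n / (10)^(n+1).
So c_n = 1/(10)^(n+1):
  c_0 = 1/(10)^1 = 1/10.
  c_1 = 1/(10)^2 = 1/100.
  c_2 = 1/(10)^3 = 1/1000.
The series is valid for |w/d| < 1, i.e. |z − z₀| < |d|.
Radius of convergence: R = |3 − z₀| = |10| = 10 (distance from z₀ to the singularity z = 3).

c_0 = 1/10, c_1 = 1/100, c_2 = 1/1000; R = 10.
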